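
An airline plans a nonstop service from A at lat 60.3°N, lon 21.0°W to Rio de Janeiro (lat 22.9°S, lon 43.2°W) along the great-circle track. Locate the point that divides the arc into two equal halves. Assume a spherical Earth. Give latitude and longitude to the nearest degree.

≈ lat 19°N, lon 35°W

Convert each endpoint to a unit vector on the sphere (x = cos φ cos λ, y = cos φ sin λ, z = sin φ).
The central angle between the endpoints is δ = arccos(p₁·p₂) ≈ 1.486 rad (85.1°).
Interpolate at f = 1/2 with slerp weights a = sin((1−f)δ)/sin δ ≈ 0.679, b = sin(fδ)/sin δ ≈ 0.679.
p = a·p₁ + b·p₂ ≈ (0.770, -0.549, 0.326); φ = arcsin(p_z) ≈ 19.00°, λ = atan2(p_y, p_x) ≈ -35.47°.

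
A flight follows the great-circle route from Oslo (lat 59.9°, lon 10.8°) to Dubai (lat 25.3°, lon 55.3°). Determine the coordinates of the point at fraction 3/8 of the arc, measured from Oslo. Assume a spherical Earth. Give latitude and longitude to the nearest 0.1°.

Convert each endpoint to a unit vector on the sphere (x = cos φ cos λ, y = cos φ sin λ, z = sin φ).
The central angle between the endpoints is δ = arccos(p₁·p₂) ≈ 0.805 rad (46.1°).
Interpolate at f = 3/8 with slerp weights a = sin((1−f)δ)/sin δ ≈ 0.669, b = sin(fδ)/sin δ ≈ 0.412.
p = a·p₁ + b·p₂ ≈ (0.542, 0.369, 0.755); φ = arcsin(p_z) ≈ 49.02°, λ = atan2(p_y, p_x) ≈ 34.29°.

≈ lat 49.0°, lon 34.3°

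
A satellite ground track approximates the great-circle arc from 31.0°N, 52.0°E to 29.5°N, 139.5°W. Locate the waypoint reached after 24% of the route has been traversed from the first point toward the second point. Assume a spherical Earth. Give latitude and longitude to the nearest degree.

≈ 59°N, 62°E

Write both endpoints as unit vectors p₁, p₂ with components (cos φ cos λ, cos φ sin λ, sin φ).
The central angle between the endpoints is δ = arccos(p₁·p₂) ≈ 2.069 rad (118.5°).
Interpolate at f = 0.24 with slerp weights a = sin((1−f)δ)/sin δ ≈ 1.138, b = sin(fδ)/sin δ ≈ 0.542.
p = a·p₁ + b·p₂ ≈ (0.242, 0.462, 0.853); φ = arcsin(p_z) ≈ 58.55°, λ = atan2(p_y, p_x) ≈ 62.39°.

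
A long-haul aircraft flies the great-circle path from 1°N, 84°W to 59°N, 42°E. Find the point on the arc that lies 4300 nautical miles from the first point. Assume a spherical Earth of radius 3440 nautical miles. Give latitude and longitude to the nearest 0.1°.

≈ 59.3°N, 30.0°W

Convert each endpoint to a unit vector on the sphere (x = cos φ cos λ, y = cos φ sin λ, z = sin φ).
The central angle between the endpoints is δ = arccos(p₁·p₂) ≈ 1.863 rad (106.7°). The total great-circle distance is δ·R ≈ 1.863 × 3440 ≈ 6408 nmi, so the target fraction is f = 4300/6408 ≈ 0.671.
Interpolate at f ≈ 0.671 with slerp weights a = sin((1−f)δ)/sin δ ≈ 0.600, b = sin(fδ)/sin δ ≈ 0.991.
p = a·p₁ + b·p₂ ≈ (0.442, -0.256, 0.860); φ = arcsin(p_z) ≈ 59.30°, λ = atan2(p_y, p_x) ≈ -30.04°.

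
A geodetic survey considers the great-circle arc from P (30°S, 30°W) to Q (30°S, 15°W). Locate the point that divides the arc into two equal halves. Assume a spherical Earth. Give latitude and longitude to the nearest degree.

Convert each endpoint to a unit vector on the sphere (x = cos φ cos λ, y = cos φ sin λ, z = sin φ).
The central angle between the endpoints is δ = arccos(p₁·p₂) ≈ 0.227 rad (13.0°).
Interpolate at f = 1/2 with slerp weights a = sin((1−f)δ)/sin δ ≈ 0.503, b = sin(fδ)/sin δ ≈ 0.503.
p = a·p₁ + b·p₂ ≈ (0.798, -0.331, -0.503); φ = arcsin(p_z) ≈ -30.21°, λ = atan2(p_y, p_x) ≈ -22.50°.

≈ (30°S, 22°W)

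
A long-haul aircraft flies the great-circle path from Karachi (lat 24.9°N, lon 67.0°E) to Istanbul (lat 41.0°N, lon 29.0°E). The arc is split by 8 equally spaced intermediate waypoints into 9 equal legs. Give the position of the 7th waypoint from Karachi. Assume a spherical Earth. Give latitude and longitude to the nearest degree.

≈ lat 39°N, lon 39°E

Write both endpoints as unit vectors p₁, p₂ with components (cos φ cos λ, cos φ sin λ, sin φ).
The central angle between the endpoints is δ = arccos(p₁·p₂) ≈ 0.617 rad (35.3°).
Interpolate at f = 7/9 with slerp weights a = sin((1−f)δ)/sin δ ≈ 0.236, b = sin(fδ)/sin δ ≈ 0.798.
p = a·p₁ + b·p₂ ≈ (0.610, 0.489, 0.623); φ = arcsin(p_z) ≈ 38.53°, λ = atan2(p_y, p_x) ≈ 38.71°.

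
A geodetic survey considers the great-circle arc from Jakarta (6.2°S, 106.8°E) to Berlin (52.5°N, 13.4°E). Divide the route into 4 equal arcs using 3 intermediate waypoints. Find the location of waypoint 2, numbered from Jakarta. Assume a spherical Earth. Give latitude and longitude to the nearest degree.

≈ 31°N, 74°E

The haversine formula gives a central angle δ ≈ 1.693 rad (97.0°) between the endpoints.
Interpolate at f = 2/4 with slerp weights a = sin((1−f)δ)/sin δ ≈ 0.754, b = sin(fδ)/sin δ ≈ 0.754.
p = a·p₁ + b·p₂ ≈ (0.230, 0.824, 0.517); φ = arcsin(p_z) ≈ 31.14°, λ = atan2(p_y, p_x) ≈ 74.41°.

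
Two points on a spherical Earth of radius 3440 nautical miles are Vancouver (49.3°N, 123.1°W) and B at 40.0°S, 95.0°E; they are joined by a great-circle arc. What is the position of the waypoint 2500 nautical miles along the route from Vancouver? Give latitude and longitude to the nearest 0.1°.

≈ 37.0°N, 179.1°W

Convert each endpoint to a unit vector on the sphere (x = cos φ cos λ, y = cos φ sin λ, z = sin φ).
The central angle between the endpoints is δ = arccos(p₁·p₂) ≈ 2.648 rad (151.7°). The total great-circle distance is δ·R ≈ 2.648 × 3440 ≈ 9108 nmi, so the target fraction is f = 2500/9108 ≈ 0.274.
Interpolate at f ≈ 0.274 with slerp weights a = sin((1−f)δ)/sin δ ≈ 1.981, b = sin(fδ)/sin δ ≈ 1.401.
p = a·p₁ + b·p₂ ≈ (-0.799, -0.013, 0.601); φ = arcsin(p_z) ≈ 36.95°, λ = atan2(p_y, p_x) ≈ -179.08°.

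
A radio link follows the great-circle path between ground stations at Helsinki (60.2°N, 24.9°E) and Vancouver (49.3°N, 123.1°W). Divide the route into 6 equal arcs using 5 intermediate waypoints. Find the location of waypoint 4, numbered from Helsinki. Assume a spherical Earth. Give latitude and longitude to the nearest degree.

Convert each endpoint to a unit vector on the sphere (x = cos φ cos λ, y = cos φ sin λ, z = sin φ).
The central angle between the endpoints is δ = arccos(p₁·p₂) ≈ 1.178 rad (67.5°).
Interpolate at f = 4/6 with slerp weights a = sin((1−f)δ)/sin δ ≈ 0.414, b = sin(fδ)/sin δ ≈ 0.765.
p = a·p₁ + b·p₂ ≈ (-0.086, -0.331, 0.940); φ = arcsin(p_z) ≈ 69.98°, λ = atan2(p_y, p_x) ≈ -104.52°.

≈ (70°N, 105°W)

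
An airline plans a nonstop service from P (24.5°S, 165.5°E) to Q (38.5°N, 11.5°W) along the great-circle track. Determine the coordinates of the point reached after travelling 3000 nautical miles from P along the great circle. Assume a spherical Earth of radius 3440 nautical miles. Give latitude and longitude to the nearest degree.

≈ (25°N, 157°E)

The haversine formula gives a central angle δ ≈ 2.893 rad (165.8°) between the endpoints. The total great-circle distance is δ·R ≈ 2.893 × 3440 ≈ 9953 nmi, so the target fraction is f = 3000/9953 ≈ 0.301.
Interpolate at f ≈ 0.301 with slerp weights a = sin((1−f)δ)/sin δ ≈ 3.663, b = sin(fδ)/sin δ ≈ 3.115.
p = a·p₁ + b·p₂ ≈ (-0.838, 0.348, 0.420); φ = arcsin(p_z) ≈ 24.85°, λ = atan2(p_y, p_x) ≈ 157.42°.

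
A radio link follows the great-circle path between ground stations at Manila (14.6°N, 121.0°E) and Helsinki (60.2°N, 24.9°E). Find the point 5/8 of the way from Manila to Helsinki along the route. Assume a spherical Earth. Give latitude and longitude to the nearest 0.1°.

≈ (53.6°N, 80.5°E)

Convert each endpoint to a unit vector on the sphere (x = cos φ cos λ, y = cos φ sin λ, z = sin φ).
The central angle between the endpoints is δ = arccos(p₁·p₂) ≈ 1.402 rad (80.3°).
Interpolate at f = 5/8 with slerp weights a = sin((1−f)δ)/sin δ ≈ 0.509, b = sin(fδ)/sin δ ≈ 0.780.
p = a·p₁ + b·p₂ ≈ (0.098, 0.585, 0.805); φ = arcsin(p_z) ≈ 53.59°, λ = atan2(p_y, p_x) ≈ 80.53°.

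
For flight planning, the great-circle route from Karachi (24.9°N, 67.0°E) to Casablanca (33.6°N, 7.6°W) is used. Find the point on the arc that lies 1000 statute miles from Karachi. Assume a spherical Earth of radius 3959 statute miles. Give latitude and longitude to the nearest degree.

Write both endpoints as unit vectors p₁, p₂ with components (cos φ cos λ, cos φ sin λ, sin φ).
The central angle between the endpoints is δ = arccos(p₁·p₂) ≈ 1.122 rad (64.3°). The total great-circle distance is δ·R ≈ 1.122 × 3959 ≈ 4443 mi, so the target fraction is f = 1000/4443 ≈ 0.225.
Interpolate at f ≈ 0.225 with slerp weights a = sin((1−f)δ)/sin δ ≈ 0.848, b = sin(fδ)/sin δ ≈ 0.277.
p = a·p₁ + b·p₂ ≈ (0.530, 0.677, 0.511); φ = arcsin(p_z) ≈ 30.70°, λ = atan2(p_y, p_x) ≈ 51.99°.

≈ (31°N, 52°E)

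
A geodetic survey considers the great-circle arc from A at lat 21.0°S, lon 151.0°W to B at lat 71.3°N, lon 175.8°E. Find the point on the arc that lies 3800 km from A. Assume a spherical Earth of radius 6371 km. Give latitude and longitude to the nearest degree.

≈ lat 13°N, lon 157°W

Write both endpoints as unit vectors p₁, p₂ with components (cos φ cos λ, cos φ sin λ, sin φ).
The central angle between the endpoints is δ = arccos(p₁·p₂) ≈ 1.660 rad (95.1°). The total great-circle distance is δ·R ≈ 1.660 × 6371 ≈ 10575 km, so the target fraction is f = 3800/10575 ≈ 0.359.
Interpolate at f ≈ 0.359 with slerp weights a = sin((1−f)δ)/sin δ ≈ 0.878, b = sin(fδ)/sin δ ≈ 0.564.
p = a·p₁ + b·p₂ ≈ (-0.897, -0.384, 0.220); φ = arcsin(p_z) ≈ 12.69°, λ = atan2(p_y, p_x) ≈ -156.82°.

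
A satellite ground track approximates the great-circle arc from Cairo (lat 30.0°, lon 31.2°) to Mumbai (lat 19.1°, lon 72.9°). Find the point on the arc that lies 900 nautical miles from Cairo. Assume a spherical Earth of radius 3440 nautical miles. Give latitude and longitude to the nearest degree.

≈ lat 27°, lon 48°

From cos δ = sin φ₁ sin φ₂ + cos φ₁ cos φ₂ cos Δλ, the central angle is δ ≈ 0.685 rad (39.2°). The total great-circle distance is δ·R ≈ 0.685 × 3440 ≈ 2355 nmi, so the target fraction is f = 900/2355 ≈ 0.382.
Interpolate at f ≈ 0.382 with slerp weights a = sin((1−f)δ)/sin δ ≈ 0.649, b = sin(fδ)/sin δ ≈ 0.409.
p = a·p₁ + b·p₂ ≈ (0.595, 0.661, 0.458); φ = arcsin(p_z) ≈ 27.28°, λ = atan2(p_y, p_x) ≈ 48.01°.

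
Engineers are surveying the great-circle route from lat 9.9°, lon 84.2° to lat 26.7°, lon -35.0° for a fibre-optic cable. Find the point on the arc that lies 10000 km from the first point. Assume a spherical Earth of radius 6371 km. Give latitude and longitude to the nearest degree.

The haversine formula gives a central angle δ ≈ 1.931 rad (110.6°) between the endpoints. The total great-circle distance is δ·R ≈ 1.931 × 6371 ≈ 12300 km, so the target fraction is f = 10000/12300 ≈ 0.813.
Interpolate at f ≈ 0.813 with slerp weights a = sin((1−f)δ)/sin δ ≈ 0.377, b = sin(fδ)/sin δ ≈ 1.068.
p = a·p₁ + b·p₂ ≈ (0.819, -0.178, 0.545); φ = arcsin(p_z) ≈ 33.02°, λ = atan2(p_y, p_x) ≈ -12.23°.

≈ lat 33°, lon -12°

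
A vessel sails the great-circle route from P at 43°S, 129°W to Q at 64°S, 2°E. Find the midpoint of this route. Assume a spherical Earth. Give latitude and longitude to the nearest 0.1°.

≈ 70.7°S, 92.3°W

Convert each endpoint to a unit vector on the sphere (x = cos φ cos λ, y = cos φ sin λ, z = sin φ).
The central angle between the endpoints is δ = arccos(p₁·p₂) ≈ 1.156 rad (66.3°).
Interpolate at f = 1/2 with slerp weights a = sin((1−f)δ)/sin δ ≈ 0.597, b = sin(fδ)/sin δ ≈ 0.597.
p = a·p₁ + b·p₂ ≈ (-0.013, -0.330, -0.944); φ = arcsin(p_z) ≈ -70.70°, λ = atan2(p_y, p_x) ≈ -92.29°.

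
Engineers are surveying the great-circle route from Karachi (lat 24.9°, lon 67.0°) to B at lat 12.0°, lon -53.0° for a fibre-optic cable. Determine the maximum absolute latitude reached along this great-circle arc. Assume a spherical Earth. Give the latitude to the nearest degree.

≈ 35°

The great circle lies in the plane with unit normal n̂ = (p₁ × p₂)/|p₁ × p₂|.
Here n̂_z ≈ -0.822; the vertex latitude is φ_max = arccos|n̂_z| ≈ 34.7°.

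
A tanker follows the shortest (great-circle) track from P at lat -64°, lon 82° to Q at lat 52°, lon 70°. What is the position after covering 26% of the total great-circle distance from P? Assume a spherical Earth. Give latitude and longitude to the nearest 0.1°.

From cos δ = sin φ₁ sin φ₂ + cos φ₁ cos φ₂ cos Δλ, the central angle is δ ≈ 2.031 rad (116.4°).
Interpolate at f = 0.26 with slerp weights a = sin((1−f)δ)/sin δ ≈ 1.114, b = sin(fδ)/sin δ ≈ 0.562.
p = a·p₁ + b·p₂ ≈ (0.186, 0.809, -0.558); φ = arcsin(p_z) ≈ -33.90°, λ = atan2(p_y, p_x) ≈ 77.02°.

≈ lat -33.9°, lon 77.0°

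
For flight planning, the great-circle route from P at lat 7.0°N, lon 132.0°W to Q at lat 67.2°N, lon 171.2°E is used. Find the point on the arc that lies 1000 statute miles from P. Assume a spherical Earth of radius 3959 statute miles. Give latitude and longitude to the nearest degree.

Write both endpoints as unit vectors p₁, p₂ with components (cos φ cos λ, cos φ sin λ, sin φ).
The central angle between the endpoints is δ = arccos(p₁·p₂) ≈ 1.242 rad (71.2°). The total great-circle distance is δ·R ≈ 1.242 × 3959 ≈ 4917 mi, so the target fraction is f = 1000/4917 ≈ 0.203.
Interpolate at f ≈ 0.203 with slerp weights a = sin((1−f)δ)/sin δ ≈ 0.883, b = sin(fδ)/sin δ ≈ 0.264.
p = a·p₁ + b·p₂ ≈ (-0.688, -0.636, 0.351); φ = arcsin(p_z) ≈ 20.55°, λ = atan2(p_y, p_x) ≈ -137.25°.

≈ lat 21°N, lon 137°W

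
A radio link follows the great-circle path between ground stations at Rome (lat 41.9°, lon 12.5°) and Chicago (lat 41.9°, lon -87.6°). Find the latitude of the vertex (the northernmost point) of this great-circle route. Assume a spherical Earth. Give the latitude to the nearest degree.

The great circle lies in the plane with unit normal n̂ = (p₁ × p₂)/|p₁ × p₂|.
Here n̂_z ≈ -0.582; the vertex latitude is φ_max = arccos|n̂_z| ≈ 54.4°.
Check via Clairaut: cos φ_max = |cos φ₁| · sin C = cos(41.9°)·sin(51.4°) ≈ 0.582, again giving ≈ 54.4°.

≈ 54°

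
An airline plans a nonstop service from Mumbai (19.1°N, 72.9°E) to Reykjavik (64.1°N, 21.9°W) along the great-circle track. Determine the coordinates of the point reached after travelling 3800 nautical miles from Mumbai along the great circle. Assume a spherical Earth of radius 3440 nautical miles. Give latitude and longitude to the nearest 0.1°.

≈ (64.2°N, 5.0°E)

From cos δ = sin φ₁ sin φ₂ + cos φ₁ cos φ₂ cos Δλ, the central angle is δ ≈ 1.308 rad (74.9°). The total great-circle distance is δ·R ≈ 1.308 × 3440 ≈ 4499 nmi, so the target fraction is f = 3800/4499 ≈ 0.845.
Interpolate at f ≈ 0.845 with slerp weights a = sin((1−f)δ)/sin δ ≈ 0.209, b = sin(fδ)/sin δ ≈ 0.925.
p = a·p₁ + b·p₂ ≈ (0.433, 0.038, 0.901); φ = arcsin(p_z) ≈ 64.23°, λ = atan2(p_y, p_x) ≈ 5.03°.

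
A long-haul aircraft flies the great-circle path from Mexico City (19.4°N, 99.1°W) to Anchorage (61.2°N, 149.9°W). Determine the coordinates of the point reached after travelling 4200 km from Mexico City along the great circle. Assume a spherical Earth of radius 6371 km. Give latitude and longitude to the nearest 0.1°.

≈ (50.9°N, 125.5°W)

Write both endpoints as unit vectors p₁, p₂ with components (cos φ cos λ, cos φ sin λ, sin φ).
The central angle between the endpoints is δ = arccos(p₁·p₂) ≈ 0.954 rad (54.7°). The total great-circle distance is δ·R ≈ 0.954 × 6371 ≈ 6079 km, so the target fraction is f = 4200/6079 ≈ 0.691.
Interpolate at f ≈ 0.691 with slerp weights a = sin((1−f)δ)/sin δ ≈ 0.356, b = sin(fδ)/sin δ ≈ 0.751.
p = a·p₁ + b·p₂ ≈ (-0.366, -0.513, 0.776); φ = arcsin(p_z) ≈ 50.92°, λ = atan2(p_y, p_x) ≈ -125.50°.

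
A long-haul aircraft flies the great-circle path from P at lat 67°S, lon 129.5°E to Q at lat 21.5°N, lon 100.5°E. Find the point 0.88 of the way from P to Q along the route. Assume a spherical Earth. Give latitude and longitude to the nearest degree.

≈ lat 11°N, lon 103°E

Convert each endpoint to a unit vector on the sphere (x = cos φ cos λ, y = cos φ sin λ, z = sin φ).
The central angle between the endpoints is δ = arccos(p₁·p₂) ≈ 1.590 rad (91.1°).
Interpolate at f = 0.88 with slerp weights a = sin((1−f)δ)/sin δ ≈ 0.190, b = sin(fδ)/sin δ ≈ 0.986.
p = a·p₁ + b·p₂ ≈ (-0.214, 0.959, 0.187); φ = arcsin(p_z) ≈ 10.75°, λ = atan2(p_y, p_x) ≈ 102.60°.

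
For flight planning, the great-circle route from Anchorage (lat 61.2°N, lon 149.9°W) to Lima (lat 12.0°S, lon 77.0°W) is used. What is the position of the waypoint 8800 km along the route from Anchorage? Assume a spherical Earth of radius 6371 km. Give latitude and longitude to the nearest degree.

Convert each endpoint to a unit vector on the sphere (x = cos φ cos λ, y = cos φ sin λ, z = sin φ).
The central angle between the endpoints is δ = arccos(p₁·p₂) ≈ 1.614 rad (92.5°). The total great-circle distance is δ·R ≈ 1.614 × 6371 ≈ 10286 km, so the target fraction is f = 8800/10286 ≈ 0.856.
Interpolate at f ≈ 0.856 with slerp weights a = sin((1−f)δ)/sin δ ≈ 0.231, b = sin(fδ)/sin δ ≈ 0.983.
p = a·p₁ + b·p₂ ≈ (0.120, -0.993, -0.002); φ = arcsin(p_z) ≈ -0.10°, λ = atan2(p_y, p_x) ≈ -83.11°.

≈ lat 0°N, lon 83°W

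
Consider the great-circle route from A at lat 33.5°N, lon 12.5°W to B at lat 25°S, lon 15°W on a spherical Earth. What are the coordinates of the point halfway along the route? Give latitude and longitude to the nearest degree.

≈ lat 4°N, lon 14°W

From cos δ = sin φ₁ sin φ₂ + cos φ₁ cos φ₂ cos Δλ, the central angle is δ ≈ 1.022 rad (58.5°).
Interpolate at f = 1/2 with slerp weights a = sin((1−f)δ)/sin δ ≈ 0.573, b = sin(fδ)/sin δ ≈ 0.573.
p = a·p₁ + b·p₂ ≈ (0.968, -0.238, 0.074); φ = arcsin(p_z) ≈ 4.25°, λ = atan2(p_y, p_x) ≈ -13.80°.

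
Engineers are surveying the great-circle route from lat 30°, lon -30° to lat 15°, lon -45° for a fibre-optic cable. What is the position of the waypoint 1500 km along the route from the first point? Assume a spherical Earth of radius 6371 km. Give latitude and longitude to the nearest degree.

The haversine formula gives a central angle δ ≈ 0.356 rad (20.4°) between the endpoints. The total great-circle distance is δ·R ≈ 0.356 × 6371 ≈ 2266 km, so the target fraction is f = 1500/2266 ≈ 0.662.
Interpolate at f ≈ 0.662 with slerp weights a = sin((1−f)δ)/sin δ ≈ 0.344, b = sin(fδ)/sin δ ≈ 0.670.
p = a·p₁ + b·p₂ ≈ (0.716, -0.607, 0.346); φ = arcsin(p_z) ≈ 20.22°, λ = atan2(p_y, p_x) ≈ -40.28°.

≈ lat 20°, lon -40°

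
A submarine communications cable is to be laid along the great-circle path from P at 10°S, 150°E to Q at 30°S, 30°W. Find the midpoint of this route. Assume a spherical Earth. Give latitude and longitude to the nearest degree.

Convert each endpoint to a unit vector on the sphere (x = cos φ cos λ, y = cos φ sin λ, z = sin φ).
The central angle between the endpoints is δ = arccos(p₁·p₂) ≈ 2.443 rad (140.0°).
Interpolate at f = 1/2 with slerp weights a = sin((1−f)δ)/sin δ ≈ 1.462, b = sin(fδ)/sin δ ≈ 1.462.
p = a·p₁ + b·p₂ ≈ (-0.150, 0.087, -0.985); φ = arcsin(p_z) ≈ -80.00°, λ = atan2(p_y, p_x) ≈ 150.00°.

≈ 80°S, 150°E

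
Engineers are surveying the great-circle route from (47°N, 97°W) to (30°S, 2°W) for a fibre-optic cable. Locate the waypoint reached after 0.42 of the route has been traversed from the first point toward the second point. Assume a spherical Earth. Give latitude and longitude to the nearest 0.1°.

≈ (19.2°N, 48.5°W)

Write both endpoints as unit vectors p₁, p₂ with components (cos φ cos λ, cos φ sin λ, sin φ).
The central angle between the endpoints is δ = arccos(p₁·p₂) ≈ 2.001 rad (114.7°).
Interpolate at f = 0.42 with slerp weights a = sin((1−f)δ)/sin δ ≈ 1.009, b = sin(fδ)/sin δ ≈ 0.820.
p = a·p₁ + b·p₂ ≈ (0.626, -0.708, 0.328); φ = arcsin(p_z) ≈ 19.16°, λ = atan2(p_y, p_x) ≈ -48.53°.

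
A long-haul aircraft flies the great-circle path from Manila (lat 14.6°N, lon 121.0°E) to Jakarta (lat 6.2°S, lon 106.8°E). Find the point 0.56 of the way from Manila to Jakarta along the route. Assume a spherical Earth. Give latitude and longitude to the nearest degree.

Convert each endpoint to a unit vector on the sphere (x = cos φ cos λ, y = cos φ sin λ, z = sin φ).
The central angle between the endpoints is δ = arccos(p₁·p₂) ≈ 0.438 rad (25.1°).
Interpolate at f = 0.56 with slerp weights a = sin((1−f)δ)/sin δ ≈ 0.452, b = sin(fδ)/sin δ ≈ 0.573.
p = a·p₁ + b·p₂ ≈ (-0.390, 0.920, 0.052); φ = arcsin(p_z) ≈ 2.98°, λ = atan2(p_y, p_x) ≈ 112.96°.

≈ lat 3°N, lon 113°E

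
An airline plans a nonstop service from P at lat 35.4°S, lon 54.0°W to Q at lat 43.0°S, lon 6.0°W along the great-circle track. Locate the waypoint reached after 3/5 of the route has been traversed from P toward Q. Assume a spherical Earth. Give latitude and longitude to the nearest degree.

≈ lat 42°S, lon 26°W

Write both endpoints as unit vectors p₁, p₂ with components (cos φ cos λ, cos φ sin λ, sin φ).
The central angle between the endpoints is δ = arccos(p₁·p₂) ≈ 0.653 rad (37.4°).
Interpolate at f = 3/5 with slerp weights a = sin((1−f)δ)/sin δ ≈ 0.425, b = sin(fδ)/sin δ ≈ 0.629.
p = a·p₁ + b·p₂ ≈ (0.661, -0.328, -0.675); φ = arcsin(p_z) ≈ -42.45°, λ = atan2(p_y, p_x) ≈ -26.42°.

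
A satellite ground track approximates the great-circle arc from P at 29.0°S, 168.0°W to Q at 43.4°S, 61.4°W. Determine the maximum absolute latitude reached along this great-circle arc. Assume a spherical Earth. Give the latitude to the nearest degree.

The great circle lies in the plane with unit normal n̂ = (p₁ × p₂)/|p₁ × p₂|.
Here n̂_z ≈ +0.616; the vertex latitude is φ_max = arccos|n̂_z| ≈ 52.0°.
Check via Clairaut: cos φ_max = |cos φ₁| · sin C = cos(29.0°)·sin(135.2°) ≈ 0.616, again giving ≈ 52.0°.

≈ 52°S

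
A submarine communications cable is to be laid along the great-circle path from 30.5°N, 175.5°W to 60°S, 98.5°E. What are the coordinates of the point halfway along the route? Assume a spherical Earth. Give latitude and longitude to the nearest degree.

≈ 19°S, 155°E

Write both endpoints as unit vectors p₁, p₂ with components (cos φ cos λ, cos φ sin λ, sin φ).
The central angle between the endpoints is δ = arccos(p₁·p₂) ≈ 1.993 rad (114.2°).
Interpolate at f = 1/2 with slerp weights a = sin((1−f)δ)/sin δ ≈ 0.920, b = sin(fδ)/sin δ ≈ 0.920.
p = a·p₁ + b·p₂ ≈ (-0.858, 0.393, -0.330); φ = arcsin(p_z) ≈ -19.26°, λ = atan2(p_y, p_x) ≈ 155.41°.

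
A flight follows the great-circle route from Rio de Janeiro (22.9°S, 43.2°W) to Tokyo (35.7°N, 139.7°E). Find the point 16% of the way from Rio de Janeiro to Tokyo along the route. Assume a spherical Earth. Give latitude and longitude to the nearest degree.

≈ (3°N, 48°W)

Write both endpoints as unit vectors p₁, p₂ with components (cos φ cos λ, cos φ sin λ, sin φ).
The central angle between the endpoints is δ = arccos(p₁·p₂) ≈ 2.914 rad (167.0°).
Interpolate at f = 0.16 with slerp weights a = sin((1−f)δ)/sin δ ≈ 2.833, b = sin(fδ)/sin δ ≈ 1.991.
p = a·p₁ + b·p₂ ≈ (0.669, -0.741, 0.060); φ = arcsin(p_z) ≈ 3.42°, λ = atan2(p_y, p_x) ≈ -47.90°.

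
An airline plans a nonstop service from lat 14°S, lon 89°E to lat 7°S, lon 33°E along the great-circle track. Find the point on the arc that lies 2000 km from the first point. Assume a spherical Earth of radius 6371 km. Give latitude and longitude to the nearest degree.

≈ lat 13°S, lon 71°E

Write both endpoints as unit vectors p₁, p₂ with components (cos φ cos λ, cos φ sin λ, sin φ).
The central angle between the endpoints is δ = arccos(p₁·p₂) ≈ 0.967 rad (55.4°). The total great-circle distance is δ·R ≈ 0.967 × 6371 ≈ 6159 km, so the target fraction is f = 2000/6159 ≈ 0.325.
Interpolate at f ≈ 0.325 with slerp weights a = sin((1−f)δ)/sin δ ≈ 0.738, b = sin(fδ)/sin δ ≈ 0.375.
p = a·p₁ + b·p₂ ≈ (0.325, 0.919, -0.224); φ = arcsin(p_z) ≈ -12.96°, λ = atan2(p_y, p_x) ≈ 70.53°.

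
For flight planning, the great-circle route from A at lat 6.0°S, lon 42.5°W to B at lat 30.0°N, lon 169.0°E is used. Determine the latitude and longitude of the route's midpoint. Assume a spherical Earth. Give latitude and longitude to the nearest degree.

≈ lat 37°N, lon 103°W

Write both endpoints as unit vectors p₁, p₂ with components (cos φ cos λ, cos φ sin λ, sin φ).
The central angle between the endpoints is δ = arccos(p₁·p₂) ≈ 2.476 rad (141.9°).
Interpolate at f = 1/2 with slerp weights a = sin((1−f)δ)/sin δ ≈ 1.531, b = sin(fδ)/sin δ ≈ 1.531.
p = a·p₁ + b·p₂ ≈ (-0.179, -0.776, 0.605); φ = arcsin(p_z) ≈ 37.26°, λ = atan2(p_y, p_x) ≈ -102.99°.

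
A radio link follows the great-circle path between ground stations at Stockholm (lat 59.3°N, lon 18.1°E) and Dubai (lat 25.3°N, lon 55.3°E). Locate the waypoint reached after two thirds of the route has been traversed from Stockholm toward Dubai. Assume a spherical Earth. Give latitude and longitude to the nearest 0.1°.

≈ lat 37.7°N, lon 47.2°E

Write both endpoints as unit vectors p₁, p₂ with components (cos φ cos λ, cos φ sin λ, sin φ).
The central angle between the endpoints is δ = arccos(p₁·p₂) ≈ 0.745 rad (42.7°).
Interpolate at f = 2/3 with slerp weights a = sin((1−f)δ)/sin δ ≈ 0.363, b = sin(fδ)/sin δ ≈ 0.703.
p = a·p₁ + b·p₂ ≈ (0.538, 0.580, 0.612); φ = arcsin(p_z) ≈ 37.74°, λ = atan2(p_y, p_x) ≈ 47.16°.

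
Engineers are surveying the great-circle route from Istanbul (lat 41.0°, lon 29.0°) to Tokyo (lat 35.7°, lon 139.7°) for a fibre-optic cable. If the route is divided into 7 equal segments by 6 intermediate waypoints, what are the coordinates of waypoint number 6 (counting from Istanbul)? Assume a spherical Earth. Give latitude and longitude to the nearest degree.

≈ lat 43°, lon 128°

Convert each endpoint to a unit vector on the sphere (x = cos φ cos λ, y = cos φ sin λ, z = sin φ).
The central angle between the endpoints is δ = arccos(p₁·p₂) ≈ 1.404 rad (80.4°).
Interpolate at f = 6/7 with slerp weights a = sin((1−f)δ)/sin δ ≈ 0.202, b = sin(fδ)/sin δ ≈ 0.946.
p = a·p₁ + b·p₂ ≈ (-0.453, 0.571, 0.685); φ = arcsin(p_z) ≈ 43.22°, λ = atan2(p_y, p_x) ≈ 128.41°.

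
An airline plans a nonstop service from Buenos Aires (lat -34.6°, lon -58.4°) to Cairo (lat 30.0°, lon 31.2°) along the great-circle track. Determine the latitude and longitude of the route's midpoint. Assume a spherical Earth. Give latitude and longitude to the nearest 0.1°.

≈ lat -3.2°, lon -12.2°

Write both endpoints as unit vectors p₁, p₂ with components (cos φ cos λ, cos φ sin λ, sin φ).
The central angle between the endpoints is δ = arccos(p₁·p₂) ≈ 1.853 rad (106.2°).
Interpolate at f = 1/2 with slerp weights a = sin((1−f)δ)/sin δ ≈ 0.833, b = sin(fδ)/sin δ ≈ 0.833.
p = a·p₁ + b·p₂ ≈ (0.976, -0.210, -0.056); φ = arcsin(p_z) ≈ -3.24°, λ = atan2(p_y, p_x) ≈ -12.16°.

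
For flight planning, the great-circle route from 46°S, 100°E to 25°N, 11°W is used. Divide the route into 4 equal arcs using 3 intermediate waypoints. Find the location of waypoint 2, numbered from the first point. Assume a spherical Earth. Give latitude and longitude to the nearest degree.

≈ 18°S, 34°E

Write both endpoints as unit vectors p₁, p₂ with components (cos φ cos λ, cos φ sin λ, sin φ).
The central angle between the endpoints is δ = arccos(p₁·p₂) ≈ 2.129 rad (122.0°).
Interpolate at f = 2/4 with slerp weights a = sin((1−f)δ)/sin δ ≈ 1.031, b = sin(fδ)/sin δ ≈ 1.031.
p = a·p₁ + b·p₂ ≈ (0.793, 0.527, -0.306); φ = arcsin(p_z) ≈ -17.81°, λ = atan2(p_y, p_x) ≈ 33.61°.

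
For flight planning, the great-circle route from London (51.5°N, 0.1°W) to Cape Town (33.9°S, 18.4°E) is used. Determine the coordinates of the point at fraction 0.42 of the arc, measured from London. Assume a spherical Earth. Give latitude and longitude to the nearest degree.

≈ 16°N, 9°E

Write both endpoints as unit vectors p₁, p₂ with components (cos φ cos λ, cos φ sin λ, sin φ).
The central angle between the endpoints is δ = arccos(p₁·p₂) ≈ 1.517 rad (86.9°).
Interpolate at f = 0.42 with slerp weights a = sin((1−f)δ)/sin δ ≈ 0.772, b = sin(fδ)/sin δ ≈ 0.596.
p = a·p₁ + b·p₂ ≈ (0.950, 0.155, 0.272); φ = arcsin(p_z) ≈ 15.77°, λ = atan2(p_y, p_x) ≈ 9.28°.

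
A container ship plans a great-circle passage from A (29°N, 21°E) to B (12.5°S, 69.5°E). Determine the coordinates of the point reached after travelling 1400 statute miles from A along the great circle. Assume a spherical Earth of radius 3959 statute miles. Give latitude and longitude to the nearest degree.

≈ (16°N, 38°E)

The haversine formula gives a central angle δ ≈ 1.092 rad (62.6°) between the endpoints. The total great-circle distance is δ·R ≈ 1.092 × 3959 ≈ 4323 mi, so the target fraction is f = 1400/4323 ≈ 0.324.
Interpolate at f ≈ 0.324 with slerp weights a = sin((1−f)δ)/sin δ ≈ 0.758, b = sin(fδ)/sin δ ≈ 0.390.
p = a·p₁ + b·p₂ ≈ (0.753, 0.595, 0.283); φ = arcsin(p_z) ≈ 16.45°, λ = atan2(p_y, p_x) ≈ 38.31°.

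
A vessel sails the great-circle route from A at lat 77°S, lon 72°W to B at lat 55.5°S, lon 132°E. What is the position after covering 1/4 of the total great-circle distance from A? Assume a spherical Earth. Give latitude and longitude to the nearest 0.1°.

≈ lat 85.9°S, lon 134.4°W

The haversine formula gives a central angle δ ≈ 0.814 rad (46.6°) between the endpoints.
Interpolate at f = 1/4 with slerp weights a = sin((1−f)δ)/sin δ ≈ 0.789, b = sin(fδ)/sin δ ≈ 0.278.
p = a·p₁ + b·p₂ ≈ (-0.051, -0.052, -0.997); φ = arcsin(p_z) ≈ -85.85°, λ = atan2(p_y, p_x) ≈ -134.36°.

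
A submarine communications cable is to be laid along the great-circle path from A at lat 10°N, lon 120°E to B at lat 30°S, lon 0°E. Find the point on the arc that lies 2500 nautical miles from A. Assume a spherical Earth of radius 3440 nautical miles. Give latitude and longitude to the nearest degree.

From cos δ = sin φ₁ sin φ₂ + cos φ₁ cos φ₂ cos Δλ, the central angle is δ ≈ 2.110 rad (120.9°). The total great-circle distance is δ·R ≈ 2.110 × 3440 ≈ 7258 nmi, so the target fraction is f = 2500/7258 ≈ 0.344.
Interpolate at f ≈ 0.344 with slerp weights a = sin((1−f)δ)/sin δ ≈ 1.145, b = sin(fδ)/sin δ ≈ 0.774.
p = a·p₁ + b·p₂ ≈ (0.107, 0.976, -0.188); φ = arcsin(p_z) ≈ -10.85°, λ = atan2(p_y, p_x) ≈ 83.76°.

≈ lat 11°S, lon 84°E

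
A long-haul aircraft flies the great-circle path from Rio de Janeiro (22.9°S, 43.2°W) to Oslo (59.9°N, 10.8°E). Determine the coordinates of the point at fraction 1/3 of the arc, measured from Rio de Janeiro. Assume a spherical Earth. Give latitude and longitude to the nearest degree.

≈ 6°N, 31°W

From cos δ = sin φ₁ sin φ₂ + cos φ₁ cos φ₂ cos Δλ, the central angle is δ ≈ 1.636 rad (93.7°).
Interpolate at f = 1/3 with slerp weights a = sin((1−f)δ)/sin δ ≈ 0.889, b = sin(fδ)/sin δ ≈ 0.520.
p = a·p₁ + b·p₂ ≈ (0.853, -0.512, 0.104); φ = arcsin(p_z) ≈ 5.96°, λ = atan2(p_y, p_x) ≈ -30.96°.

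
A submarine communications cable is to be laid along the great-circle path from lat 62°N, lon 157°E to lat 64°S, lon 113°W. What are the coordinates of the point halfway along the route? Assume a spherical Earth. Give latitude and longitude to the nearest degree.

From cos δ = sin φ₁ sin φ₂ + cos φ₁ cos φ₂ cos Δλ, the central angle is δ ≈ 2.487 rad (142.5°).
Interpolate at f = 1/2 with slerp weights a = sin((1−f)δ)/sin δ ≈ 1.556, b = sin(fδ)/sin δ ≈ 1.556.
p = a·p₁ + b·p₂ ≈ (-0.939, -0.343, -0.025); φ = arcsin(p_z) ≈ -1.41°, λ = atan2(p_y, p_x) ≈ -159.96°.

≈ lat 1°S, lon 160°W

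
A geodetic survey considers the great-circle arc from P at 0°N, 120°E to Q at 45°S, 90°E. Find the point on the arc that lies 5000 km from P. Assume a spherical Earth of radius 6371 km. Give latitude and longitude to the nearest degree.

≈ 39°S, 96°E

Convert each endpoint to a unit vector on the sphere (x = cos φ cos λ, y = cos φ sin λ, z = sin φ).
The central angle between the endpoints is δ = arccos(p₁·p₂) ≈ 0.912 rad (52.2°). The total great-circle distance is δ·R ≈ 0.912 × 6371 ≈ 5809 km, so the target fraction is f = 5000/5809 ≈ 0.861.
Interpolate at f ≈ 0.861 with slerp weights a = sin((1−f)δ)/sin δ ≈ 0.160, b = sin(fδ)/sin δ ≈ 0.894.
p = a·p₁ + b·p₂ ≈ (-0.080, 0.771, -0.632); φ = arcsin(p_z) ≈ -39.20°, λ = atan2(p_y, p_x) ≈ 95.93°.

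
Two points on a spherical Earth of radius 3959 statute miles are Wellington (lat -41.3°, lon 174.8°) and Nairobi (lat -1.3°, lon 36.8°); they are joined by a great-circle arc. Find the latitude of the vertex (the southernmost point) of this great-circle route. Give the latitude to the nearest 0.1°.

The great circle lies in the plane with unit normal n̂ = (p₁ × p₂)/|p₁ × p₂|.
Here n̂_z ≈ -0.599; the vertex latitude is φ_max = arccos|n̂_z| ≈ 53.2°.
Check via Clairaut: cos φ_max = |cos φ₁| · sin C = cos(41.3°)·sin(127.2°) ≈ 0.599, again giving ≈ 53.2°.

≈ -53.2°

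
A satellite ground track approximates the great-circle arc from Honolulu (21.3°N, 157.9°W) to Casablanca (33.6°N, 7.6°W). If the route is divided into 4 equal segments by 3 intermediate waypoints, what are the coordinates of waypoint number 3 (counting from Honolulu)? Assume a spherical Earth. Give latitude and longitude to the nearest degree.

≈ 56°N, 35°W

Convert each endpoint to a unit vector on the sphere (x = cos φ cos λ, y = cos φ sin λ, z = sin φ).
The central angle between the endpoints is δ = arccos(p₁·p₂) ≈ 2.064 rad (118.2°).
Interpolate at f = 3/4 with slerp weights a = sin((1−f)δ)/sin δ ≈ 0.560, b = sin(fδ)/sin δ ≈ 1.135.
p = a·p₁ + b·p₂ ≈ (0.453, -0.321, 0.831); φ = arcsin(p_z) ≈ 56.24°, λ = atan2(p_y, p_x) ≈ -35.31°.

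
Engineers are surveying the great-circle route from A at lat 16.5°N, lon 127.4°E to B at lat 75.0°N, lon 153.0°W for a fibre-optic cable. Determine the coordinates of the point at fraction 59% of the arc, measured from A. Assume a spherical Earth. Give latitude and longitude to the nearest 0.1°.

From cos δ = sin φ₁ sin φ₂ + cos φ₁ cos φ₂ cos Δλ, the central angle is δ ≈ 1.246 rad (71.4°).
Interpolate at f = 0.59 with slerp weights a = sin((1−f)δ)/sin δ ≈ 0.516, b = sin(fδ)/sin δ ≈ 0.708.
p = a·p₁ + b·p₂ ≈ (-0.464, 0.310, 0.830); φ = arcsin(p_z) ≈ 56.11°, λ = atan2(p_y, p_x) ≈ 146.25°.

≈ lat 56.1°N, lon 146.2°E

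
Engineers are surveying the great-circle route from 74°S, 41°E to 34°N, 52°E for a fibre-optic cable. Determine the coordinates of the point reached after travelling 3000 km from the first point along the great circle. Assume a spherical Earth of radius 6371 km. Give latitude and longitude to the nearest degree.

Write both endpoints as unit vectors p₁, p₂ with components (cos φ cos λ, cos φ sin λ, sin φ).
The central angle between the endpoints is δ = arccos(p₁·p₂) ≈ 1.889 rad (108.3°). The total great-circle distance is δ·R ≈ 1.889 × 6371 ≈ 12037 km, so the target fraction is f = 3000/12037 ≈ 0.249.
Interpolate at f ≈ 0.249 with slerp weights a = sin((1−f)δ)/sin δ ≈ 1.041, b = sin(fδ)/sin δ ≈ 0.478.
p = a·p₁ + b·p₂ ≈ (0.460, 0.500, -0.733); φ = arcsin(p_z) ≈ -47.17°, λ = atan2(p_y, p_x) ≈ 47.38°.

≈ 47°S, 47°E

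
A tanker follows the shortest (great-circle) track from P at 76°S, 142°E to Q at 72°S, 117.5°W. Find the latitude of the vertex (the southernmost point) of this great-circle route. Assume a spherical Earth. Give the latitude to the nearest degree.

The great circle lies in the plane with unit normal n̂ = (p₁ × p₂)/|p₁ × p₂|.
Here n̂_z ≈ +0.177; the vertex latitude is φ_max = arccos|n̂_z| ≈ 79.8°.
Check via Clairaut: cos φ_max = |cos φ₁| · sin C = cos(76.0°)·sin(133.1°) ≈ 0.177, again giving ≈ 79.8°.

≈ 80°S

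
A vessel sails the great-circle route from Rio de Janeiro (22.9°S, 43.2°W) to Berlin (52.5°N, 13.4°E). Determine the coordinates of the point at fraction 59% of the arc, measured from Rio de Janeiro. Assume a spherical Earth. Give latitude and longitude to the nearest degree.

≈ (24°N, 17°W)

Write both endpoints as unit vectors p₁, p₂ with components (cos φ cos λ, cos φ sin λ, sin φ).
The central angle between the endpoints is δ = arccos(p₁·p₂) ≈ 1.571 rad (90.0°).
Interpolate at f = 0.59 with slerp weights a = sin((1−f)δ)/sin δ ≈ 0.600, b = sin(fδ)/sin δ ≈ 0.800.
p = a·p₁ + b·p₂ ≈ (0.877, -0.266, 0.401); φ = arcsin(p_z) ≈ 23.63°, λ = atan2(p_y, p_x) ≈ -16.87°.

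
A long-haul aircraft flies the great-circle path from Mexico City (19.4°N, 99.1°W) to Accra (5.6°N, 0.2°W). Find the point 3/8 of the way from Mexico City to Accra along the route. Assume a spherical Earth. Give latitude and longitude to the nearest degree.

Convert each endpoint to a unit vector on the sphere (x = cos φ cos λ, y = cos φ sin λ, z = sin φ).
The central angle between the endpoints is δ = arccos(p₁·p₂) ≈ 1.684 rad (96.5°).
Interpolate at f = 3/8 with slerp weights a = sin((1−f)δ)/sin δ ≈ 0.874, b = sin(fδ)/sin δ ≈ 0.594.
p = a·p₁ + b·p₂ ≈ (0.461, -0.816, 0.348); φ = arcsin(p_z) ≈ 20.39°, λ = atan2(p_y, p_x) ≈ -60.55°.

≈ 20°N, 61°W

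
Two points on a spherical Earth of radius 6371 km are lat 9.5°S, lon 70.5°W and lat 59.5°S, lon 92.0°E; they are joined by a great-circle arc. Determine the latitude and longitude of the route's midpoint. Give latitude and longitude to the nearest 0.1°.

Write both endpoints as unit vectors p₁, p₂ with components (cos φ cos λ, cos φ sin λ, sin φ).
The central angle between the endpoints is δ = arccos(p₁·p₂) ≈ 1.913 rad (109.6°).
Interpolate at f = 1/2 with slerp weights a = sin((1−f)δ)/sin δ ≈ 0.867, b = sin(fδ)/sin δ ≈ 0.867.
p = a·p₁ + b·p₂ ≈ (0.270, -0.366, -0.890); φ = arcsin(p_z) ≈ -62.92°, λ = atan2(p_y, p_x) ≈ -53.60°.

≈ lat 62.9°S, lon 53.6°W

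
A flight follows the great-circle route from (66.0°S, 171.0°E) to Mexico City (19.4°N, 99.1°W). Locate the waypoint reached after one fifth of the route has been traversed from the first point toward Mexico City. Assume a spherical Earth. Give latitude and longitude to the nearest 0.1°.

Write both endpoints as unit vectors p₁, p₂ with components (cos φ cos λ, cos φ sin λ, sin φ).
The central angle between the endpoints is δ = arccos(p₁·p₂) ≈ 1.878 rad (107.6°).
Interpolate at f = 1/5 with slerp weights a = sin((1−f)δ)/sin δ ≈ 1.047, b = sin(fδ)/sin δ ≈ 0.385.
p = a·p₁ + b·p₂ ≈ (-0.478, -0.292, -0.828); φ = arcsin(p_z) ≈ -55.94°, λ = atan2(p_y, p_x) ≈ -148.58°.

≈ (55.9°S, 148.6°W)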